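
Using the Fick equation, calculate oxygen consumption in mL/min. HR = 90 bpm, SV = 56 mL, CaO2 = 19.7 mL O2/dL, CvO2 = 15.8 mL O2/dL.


CO = HR*SV = 90*56/1000 = 5.04 L/min
a-v O2 diff = 19.7 - 15.8 = 3.9 mL/dL
VO2 = CO * (CaO2-CvO2) * 10 dL/L
VO2 = 5.04 * 3.9 * 10
VO2 = 196.6 mL/min


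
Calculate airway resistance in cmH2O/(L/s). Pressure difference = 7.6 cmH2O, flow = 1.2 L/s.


R = dP / flow
R = 7.6 / 1.2
R = 6.333 cmH2O/(L/s)


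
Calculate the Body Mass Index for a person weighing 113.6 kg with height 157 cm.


BMI = weight / height^2
height = 157 cm = 1.57 m
BMI = 113.6 / 1.57^2
BMI = 46.09 kg/m^2


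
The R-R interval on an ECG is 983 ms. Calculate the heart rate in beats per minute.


HR = 60 / RR_interval(s)
RR = 983 ms = 0.983 s
HR = 60 / 0.983 = 61.04 bpm


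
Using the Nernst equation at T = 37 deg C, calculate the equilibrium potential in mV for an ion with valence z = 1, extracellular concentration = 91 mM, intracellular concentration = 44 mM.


E = (RT/(zF)) * ln(C_out/C_in)
T = 37 + 273.15 = 310.15 K
E = (8.314 * 310.15 / (1 * 96485)) * ln(91/44)
E = 19.42 mV


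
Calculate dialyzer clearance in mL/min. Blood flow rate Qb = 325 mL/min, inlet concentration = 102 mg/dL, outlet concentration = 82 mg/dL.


K = Qb * (Cb_in - Cb_out) / Cb_in
K = 325 * (102 - 82) / 102
K = 63.73 mL/min


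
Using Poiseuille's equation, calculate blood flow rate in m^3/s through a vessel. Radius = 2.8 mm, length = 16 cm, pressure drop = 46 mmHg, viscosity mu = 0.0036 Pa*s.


Q = pi*r^4*dP / (8*mu*L)
r = 0.0028 m, L = 0.16 m
dP = 46 mmHg = 6132.812 Pa
Q = 2.5700e-04 m^3/s


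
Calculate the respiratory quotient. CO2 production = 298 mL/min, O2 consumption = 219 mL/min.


RQ = VCO2 / VO2
RQ = 298 / 219
RQ = 1.361


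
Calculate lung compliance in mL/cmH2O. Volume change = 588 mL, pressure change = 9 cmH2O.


C = dV / dP
C = 588 / 9
C = 65.33 mL/cmH2O


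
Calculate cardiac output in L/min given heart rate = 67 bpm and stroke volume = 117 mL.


CO = HR * SV
CO = 67 * 117 / 1000
CO = 7.839 L/min


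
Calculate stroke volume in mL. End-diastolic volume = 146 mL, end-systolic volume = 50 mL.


SV = EDV - ESV
SV = 146 - 50
SV = 96 mL


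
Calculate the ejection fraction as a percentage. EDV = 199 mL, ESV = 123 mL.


SV = EDV - ESV = 199 - 123 = 76 mL
EF = SV/EDV * 100 = 76/199 * 100
EF = 38.19%


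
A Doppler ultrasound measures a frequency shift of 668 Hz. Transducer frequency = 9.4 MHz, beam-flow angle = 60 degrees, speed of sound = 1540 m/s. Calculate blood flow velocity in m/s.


v = fd * c / (2 * f0 * cos(theta))
v = 668 * 1540 / (2 * 9.4000e+06 * cos(60))
v = 0.1094 m/s


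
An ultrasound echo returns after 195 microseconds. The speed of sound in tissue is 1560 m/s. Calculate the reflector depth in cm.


depth = c * t / 2
t = 195 us = 1.9500e-04 s
depth = 1560 * 1.9500e-04 / 2
depth = 0.1521 m = 15.21 cm


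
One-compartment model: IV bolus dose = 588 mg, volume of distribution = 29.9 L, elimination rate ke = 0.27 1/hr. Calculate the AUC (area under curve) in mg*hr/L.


C0 = Dose/Vd = 588/29.9 = 19.6656 mg/L
AUC = C0/ke = 19.6656/0.27
AUC = 72.84 mg*hr/L


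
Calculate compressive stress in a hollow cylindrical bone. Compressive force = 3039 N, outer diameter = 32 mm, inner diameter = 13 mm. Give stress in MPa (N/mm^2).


A = pi*(r_o^2 - r_i^2)
r_o = 16 mm, r_i = 6.5 mm
A = 671.515 mm^2
sigma = F/A = 3039 / 671.515
sigma = 4.526 MPa


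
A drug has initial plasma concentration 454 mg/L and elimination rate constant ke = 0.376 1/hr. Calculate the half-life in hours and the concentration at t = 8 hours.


t_half = ln(2) / ke = 0.693147 / 0.376 = 1.843 hr
C(t) = C0 * exp(-ke*t) = 454 * exp(-0.376*8)
C(8) = 22.42 mg/L


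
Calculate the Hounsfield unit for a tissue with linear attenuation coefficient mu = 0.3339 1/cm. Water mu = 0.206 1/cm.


HU = ((mu_tissue - mu_water) / mu_water) * 1000
HU = ((0.3339 - 0.206) / 0.206) * 1000
HU = 620.9


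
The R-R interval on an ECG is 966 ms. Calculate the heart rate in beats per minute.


HR = 60 / RR_interval(s)
RR = 966 ms = 0.966 s
HR = 60 / 0.966 = 62.11 bpm


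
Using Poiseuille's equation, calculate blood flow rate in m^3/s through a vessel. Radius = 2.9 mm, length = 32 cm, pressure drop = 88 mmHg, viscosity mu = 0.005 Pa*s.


Q = pi*r^4*dP / (8*mu*L)
r = 0.0029 m, L = 0.32 m
dP = 88 mmHg = 11732.336 Pa
Q = 2.0366e-04 m^3/s


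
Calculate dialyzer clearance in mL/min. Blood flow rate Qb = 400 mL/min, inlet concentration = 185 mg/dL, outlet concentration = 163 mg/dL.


K = Qb * (Cb_in - Cb_out) / Cb_in
K = 400 * (185 - 163) / 185
K = 47.57 mL/min


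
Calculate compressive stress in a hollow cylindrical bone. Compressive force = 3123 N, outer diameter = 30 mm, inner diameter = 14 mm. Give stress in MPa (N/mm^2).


A = pi*(r_o^2 - r_i^2)
r_o = 15 mm, r_i = 7 mm
A = 552.92 mm^2
sigma = F/A = 3123 / 552.92
sigma = 5.648 MPa


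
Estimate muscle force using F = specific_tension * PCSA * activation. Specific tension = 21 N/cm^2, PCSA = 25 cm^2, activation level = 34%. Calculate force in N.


F = sigma * PCSA * activation
F = 21 * 25 * 0.34
F = 178.5 N


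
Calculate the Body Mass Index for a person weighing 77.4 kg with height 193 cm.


BMI = weight / height^2
height = 193 cm = 1.93 m
BMI = 77.4 / 1.93^2
BMI = 20.78 kg/m^2


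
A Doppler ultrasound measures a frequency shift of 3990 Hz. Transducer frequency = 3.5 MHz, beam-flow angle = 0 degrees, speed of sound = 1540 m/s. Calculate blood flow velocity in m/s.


v = fd * c / (2 * f0 * cos(theta))
v = 3990 * 1540 / (2 * 3.5000e+06 * cos(0))
v = 0.8778 m/s


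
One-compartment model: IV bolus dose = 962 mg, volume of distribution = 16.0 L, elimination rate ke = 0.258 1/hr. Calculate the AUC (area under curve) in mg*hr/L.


C0 = Dose/Vd = 962/16.0 = 60.125 mg/L
AUC = C0/ke = 60.125/0.258
AUC = 233 mg*hr/L


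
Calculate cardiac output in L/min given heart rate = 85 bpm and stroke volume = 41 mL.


CO = HR * SV
CO = 85 * 41 / 1000
CO = 3.485 L/min


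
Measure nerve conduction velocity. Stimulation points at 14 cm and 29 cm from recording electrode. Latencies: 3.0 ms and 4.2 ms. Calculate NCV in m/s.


Distance = (29 - 14) / 100 = 0.15 m
dt = (4.2 - 3.0) / 1000 = 0.0012 s
NCV = dist / dt = 125 m/s


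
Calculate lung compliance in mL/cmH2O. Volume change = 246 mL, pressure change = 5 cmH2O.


C = dV / dP
C = 246 / 5
C = 49.2 mL/cmH2O


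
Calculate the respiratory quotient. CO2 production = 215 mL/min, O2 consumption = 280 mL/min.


RQ = VCO2 / VO2
RQ = 215 / 280
RQ = 0.7679


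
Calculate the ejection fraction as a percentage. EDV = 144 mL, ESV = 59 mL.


SV = EDV - ESV = 144 - 59 = 85 mL
EF = SV/EDV * 100 = 85/144 * 100
EF = 59.03%


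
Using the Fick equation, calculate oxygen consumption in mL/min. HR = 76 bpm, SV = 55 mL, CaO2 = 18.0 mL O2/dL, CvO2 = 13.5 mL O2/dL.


CO = HR*SV = 76*55/1000 = 4.18 L/min
a-v O2 diff = 18.0 - 13.5 = 4.5 mL/dL
VO2 = CO * (CaO2-CvO2) * 10 dL/L
VO2 = 4.18 * 4.5 * 10
VO2 = 188.1 mL/min


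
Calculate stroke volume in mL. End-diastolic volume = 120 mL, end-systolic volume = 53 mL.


SV = EDV - ESV
SV = 120 - 53
SV = 67 mL


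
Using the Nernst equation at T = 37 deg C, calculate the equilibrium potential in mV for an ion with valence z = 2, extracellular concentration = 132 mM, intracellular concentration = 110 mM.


E = (RT/(zF)) * ln(C_out/C_in)
T = 37 + 273.15 = 310.15 K
E = (8.314 * 310.15 / (2 * 96485)) * ln(132/110)
E = 2.436 mV


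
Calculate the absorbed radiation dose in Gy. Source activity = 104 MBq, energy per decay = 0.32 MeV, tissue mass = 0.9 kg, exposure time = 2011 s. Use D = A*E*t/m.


A = 104 MBq = 1.0400e+08 Bq
E = 0.32 MeV = 5.1264e-14 J
D = A*E*t/m = 1.0400e+08*5.1264e-14*2011/0.9
D = 0.01191 Gy


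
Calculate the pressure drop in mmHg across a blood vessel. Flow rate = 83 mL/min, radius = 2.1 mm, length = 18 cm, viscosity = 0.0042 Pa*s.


dP = 8*mu*L*Q / (pi*r^4)
Q = 83 mL/min = 1.38333e-06 m^3/s
dP = 136.934 Pa = 136.934 / 133.322 mmHg = 1.027 mmHg


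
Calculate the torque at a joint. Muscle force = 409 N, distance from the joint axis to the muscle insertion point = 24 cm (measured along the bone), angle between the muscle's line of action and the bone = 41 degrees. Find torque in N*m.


Torque = F * d * sin(theta)   (moment arm = d*sin(theta))
d = 24 cm = 0.24 m
Torque = 409 * 0.24 * sin(41)
Torque = 64.4 N*m


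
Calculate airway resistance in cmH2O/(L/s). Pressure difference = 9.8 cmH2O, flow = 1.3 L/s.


R = dP / flow
R = 9.8 / 1.3
R = 7.538 cmH2O/(L/s)


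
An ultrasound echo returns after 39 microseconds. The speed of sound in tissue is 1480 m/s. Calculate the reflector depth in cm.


depth = c * t / 2
t = 39 us = 3.9000e-05 s
depth = 1480 * 3.9000e-05 / 2
depth = 0.02886 m = 2.886 cm


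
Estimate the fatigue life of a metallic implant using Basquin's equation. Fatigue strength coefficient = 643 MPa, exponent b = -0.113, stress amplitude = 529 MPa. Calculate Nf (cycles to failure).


sigma_a = sigma_f' * (2Nf)^b
2Nf = (sigma_a/sigma_f')^(1/b)
2Nf = (529/643)^(1/-0.113)
2Nf = 5.6240207
Nf = 2.812


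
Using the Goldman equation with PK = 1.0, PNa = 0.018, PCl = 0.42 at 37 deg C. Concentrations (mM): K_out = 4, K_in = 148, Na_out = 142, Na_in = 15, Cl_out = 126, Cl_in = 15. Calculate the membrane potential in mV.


Vm = (RT/F)*ln((PK*Ko + PNa*Nao + PCl*Cli)/(PK*Ki + PNa*Nai + PCl*Clo))
Numer = 12.856, Denom = 201.19
Vm = -73.51 mV


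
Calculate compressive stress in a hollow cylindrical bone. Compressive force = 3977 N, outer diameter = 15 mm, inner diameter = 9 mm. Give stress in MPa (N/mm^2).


A = pi*(r_o^2 - r_i^2)
r_o = 7.5 mm, r_i = 4.5 mm
A = 113.097 mm^2
sigma = F/A = 3977 / 113.097
sigma = 35.16 MPa


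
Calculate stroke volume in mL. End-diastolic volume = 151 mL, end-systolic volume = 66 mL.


SV = EDV - ESV
SV = 151 - 66
SV = 85 mL


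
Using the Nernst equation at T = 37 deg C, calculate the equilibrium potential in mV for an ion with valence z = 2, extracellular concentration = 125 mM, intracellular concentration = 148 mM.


E = (RT/(zF)) * ln(C_out/C_in)
T = 37 + 273.15 = 310.15 K
E = (8.314 * 310.15 / (2 * 96485)) * ln(125/148)
E = -2.257 mV


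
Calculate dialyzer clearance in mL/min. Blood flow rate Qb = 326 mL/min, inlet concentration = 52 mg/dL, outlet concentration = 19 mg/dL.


K = Qb * (Cb_in - Cb_out) / Cb_in
K = 326 * (52 - 19) / 52
K = 206.9 mL/min


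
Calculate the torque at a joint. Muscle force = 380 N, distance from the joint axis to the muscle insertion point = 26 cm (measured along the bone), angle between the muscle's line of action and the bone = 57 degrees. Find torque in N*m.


Torque = F * d * sin(theta)   (moment arm = d*sin(theta))
d = 26 cm = 0.26 m
Torque = 380 * 0.26 * sin(57)
Torque = 82.86 N*m


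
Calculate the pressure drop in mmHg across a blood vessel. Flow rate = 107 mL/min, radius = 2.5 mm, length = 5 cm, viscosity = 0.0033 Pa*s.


dP = 8*mu*L*Q / (pi*r^4)
Q = 107 mL/min = 1.78333e-06 m^3/s
dP = 19.1821 Pa = 19.1821 / 133.322 mmHg = 0.1439 mmHg


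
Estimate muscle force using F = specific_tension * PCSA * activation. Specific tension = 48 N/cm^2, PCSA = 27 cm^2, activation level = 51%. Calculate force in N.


F = sigma * PCSA * activation
F = 48 * 27 * 0.51
F = 661 N


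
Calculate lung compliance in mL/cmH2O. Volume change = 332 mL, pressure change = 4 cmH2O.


C = dV / dP
C = 332 / 4
C = 83 mL/cmH2O


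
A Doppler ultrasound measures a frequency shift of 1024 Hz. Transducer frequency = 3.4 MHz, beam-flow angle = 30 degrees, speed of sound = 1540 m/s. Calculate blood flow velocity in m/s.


v = fd * c / (2 * f0 * cos(theta))
v = 1024 * 1540 / (2 * 3.4000e+06 * cos(30))
v = 0.2678 m/s


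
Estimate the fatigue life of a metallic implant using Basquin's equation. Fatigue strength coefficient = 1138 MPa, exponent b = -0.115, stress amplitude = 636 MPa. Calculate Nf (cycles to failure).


sigma_a = sigma_f' * (2Nf)^b
2Nf = (sigma_a/sigma_f')^(1/b)
2Nf = (636/1138)^(1/-0.115)
2Nf = 157.49332
Nf = 78.75


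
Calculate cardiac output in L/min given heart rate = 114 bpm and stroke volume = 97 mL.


CO = HR * SV
CO = 114 * 97 / 1000
CO = 11.06 L/min


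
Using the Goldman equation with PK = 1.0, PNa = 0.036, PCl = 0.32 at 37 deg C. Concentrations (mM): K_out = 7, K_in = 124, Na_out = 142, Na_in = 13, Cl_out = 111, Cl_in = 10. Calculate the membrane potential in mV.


Vm = (RT/F)*ln((PK*Ko + PNa*Nao + PCl*Cli)/(PK*Ki + PNa*Nai + PCl*Clo))
Numer = 15.312, Denom = 159.988
Vm = -62.71 mV


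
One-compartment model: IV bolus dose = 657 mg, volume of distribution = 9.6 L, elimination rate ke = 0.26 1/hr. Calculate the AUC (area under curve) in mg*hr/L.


C0 = Dose/Vd = 657/9.6 = 68.4375 mg/L
AUC = C0/ke = 68.4375/0.26
AUC = 263.2 mg*hr/L


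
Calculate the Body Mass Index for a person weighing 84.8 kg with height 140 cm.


BMI = weight / height^2
height = 140 cm = 1.4 m
BMI = 84.8 / 1.4^2
BMI = 43.27 kg/m^2


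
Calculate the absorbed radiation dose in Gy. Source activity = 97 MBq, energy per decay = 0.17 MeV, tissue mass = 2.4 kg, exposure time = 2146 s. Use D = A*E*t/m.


A = 97 MBq = 9.7000e+07 Bq
E = 0.17 MeV = 2.7234e-14 J
D = A*E*t/m = 9.7000e+07*2.7234e-14*2146/2.4
D = 0.002362 Gy


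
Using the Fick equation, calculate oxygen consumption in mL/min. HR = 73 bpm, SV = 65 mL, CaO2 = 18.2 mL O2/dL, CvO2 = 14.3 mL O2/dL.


CO = HR*SV = 73*65/1000 = 4.745 L/min
a-v O2 diff = 18.2 - 14.3 = 3.9 mL/dL
VO2 = CO * (CaO2-CvO2) * 10 dL/L
VO2 = 4.745 * 3.9 * 10
VO2 = 185.1 mL/min


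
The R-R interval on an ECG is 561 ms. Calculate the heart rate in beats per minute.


HR = 60 / RR_interval(s)
RR = 561 ms = 0.561 s
HR = 60 / 0.561 = 107 bpm


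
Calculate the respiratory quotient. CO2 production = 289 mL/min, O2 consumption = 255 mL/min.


RQ = VCO2 / VO2
RQ = 289 / 255
RQ = 1.133


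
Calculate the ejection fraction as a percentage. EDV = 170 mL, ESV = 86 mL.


SV = EDV - ESV = 170 - 86 = 84 mL
EF = SV/EDV * 100 = 84/170 * 100
EF = 49.41%


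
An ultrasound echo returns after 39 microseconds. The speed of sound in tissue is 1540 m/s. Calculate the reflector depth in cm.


depth = c * t / 2
t = 39 us = 3.9000e-05 s
depth = 1540 * 3.9000e-05 / 2
depth = 0.03003 m = 3.003 cm


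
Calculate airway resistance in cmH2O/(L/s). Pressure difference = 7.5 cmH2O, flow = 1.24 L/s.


R = dP / flow
R = 7.5 / 1.24
R = 6.048 cmH2O/(L/s)


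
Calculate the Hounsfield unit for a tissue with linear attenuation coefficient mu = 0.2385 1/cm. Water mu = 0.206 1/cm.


HU = ((mu_tissue - mu_water) / mu_water) * 1000
HU = ((0.2385 - 0.206) / 0.206) * 1000
HU = 157.8


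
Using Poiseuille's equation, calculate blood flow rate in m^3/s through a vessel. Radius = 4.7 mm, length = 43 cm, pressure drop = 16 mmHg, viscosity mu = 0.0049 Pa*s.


Q = pi*r^4*dP / (8*mu*L)
r = 0.0047 m, L = 0.43 m
dP = 16 mmHg = 2133.152 Pa
Q = 1.9400e-04 m^3/s


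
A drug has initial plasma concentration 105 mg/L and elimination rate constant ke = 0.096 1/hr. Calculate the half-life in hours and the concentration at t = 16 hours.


t_half = ln(2) / ke = 0.693147 / 0.096 = 7.22 hr
C(t) = C0 * exp(-ke*t) = 105 * exp(-0.096*16)
C(16) = 22.6 mg/L


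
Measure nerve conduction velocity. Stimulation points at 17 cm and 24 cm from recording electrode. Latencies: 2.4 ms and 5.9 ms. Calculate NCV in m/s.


Distance = (24 - 17) / 100 = 0.07 m
dt = (5.9 - 2.4) / 1000 = 0.0035 s
NCV = dist / dt = 20 m/s


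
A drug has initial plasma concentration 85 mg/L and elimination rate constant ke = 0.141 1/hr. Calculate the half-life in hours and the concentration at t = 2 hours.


t_half = ln(2) / ke = 0.693147 / 0.141 = 4.916 hr
C(t) = C0 * exp(-ke*t) = 85 * exp(-0.141*2)
C(2) = 64.11 mg/L


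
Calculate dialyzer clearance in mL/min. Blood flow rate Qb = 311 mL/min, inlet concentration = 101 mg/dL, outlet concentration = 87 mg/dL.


K = Qb * (Cb_in - Cb_out) / Cb_in
K = 311 * (101 - 87) / 101
K = 43.11 mL/min


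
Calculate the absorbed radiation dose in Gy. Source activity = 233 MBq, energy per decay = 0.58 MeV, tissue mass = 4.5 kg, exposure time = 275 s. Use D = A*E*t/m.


A = 233 MBq = 2.3300e+08 Bq
E = 0.58 MeV = 9.2916e-14 J
D = A*E*t/m = 2.3300e+08*9.2916e-14*275/4.5
D = 0.001323 Gy


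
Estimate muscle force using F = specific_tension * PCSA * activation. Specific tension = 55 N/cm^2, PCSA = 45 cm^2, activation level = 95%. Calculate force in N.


F = sigma * PCSA * activation
F = 55 * 45 * 0.95
F = 2351 N


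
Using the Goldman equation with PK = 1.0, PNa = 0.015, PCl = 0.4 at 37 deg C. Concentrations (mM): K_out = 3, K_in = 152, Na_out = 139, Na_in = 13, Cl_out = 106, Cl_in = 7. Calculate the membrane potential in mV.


Vm = (RT/F)*ln((PK*Ko + PNa*Nao + PCl*Cli)/(PK*Ki + PNa*Nai + PCl*Clo))
Numer = 7.885, Denom = 194.595
Vm = -85.68 mV


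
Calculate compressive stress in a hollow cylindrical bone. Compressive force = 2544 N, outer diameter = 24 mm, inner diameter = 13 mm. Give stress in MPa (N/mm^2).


A = pi*(r_o^2 - r_i^2)
r_o = 12 mm, r_i = 6.5 mm
A = 319.657 mm^2
sigma = F/A = 2544 / 319.657
sigma = 7.959 MPa


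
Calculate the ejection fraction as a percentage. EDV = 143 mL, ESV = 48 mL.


SV = EDV - ESV = 143 - 48 = 95 mL
EF = SV/EDV * 100 = 95/143 * 100
EF = 66.43%


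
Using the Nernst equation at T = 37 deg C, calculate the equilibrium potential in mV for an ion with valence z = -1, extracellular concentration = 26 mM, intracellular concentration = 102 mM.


E = (RT/(zF)) * ln(C_out/C_in)
T = 37 + 273.15 = 310.15 K
E = (8.314 * 310.15 / (-1 * 96485)) * ln(26/102)
E = 36.53 mV


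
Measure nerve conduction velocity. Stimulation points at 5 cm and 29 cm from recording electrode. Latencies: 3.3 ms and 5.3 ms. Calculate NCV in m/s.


Distance = (29 - 5) / 100 = 0.24 m
dt = (5.3 - 3.3) / 1000 = 0.002 s
NCV = dist / dt = 120 m/s


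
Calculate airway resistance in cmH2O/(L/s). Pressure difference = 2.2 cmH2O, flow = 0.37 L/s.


R = dP / flow
R = 2.2 / 0.37
R = 5.946 cmH2O/(L/s)


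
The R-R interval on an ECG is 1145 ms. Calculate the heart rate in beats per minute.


HR = 60 / RR_interval(s)
RR = 1145 ms = 1.145 s
HR = 60 / 1.145 = 52.4 bpm


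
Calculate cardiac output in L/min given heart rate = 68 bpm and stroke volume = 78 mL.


CO = HR * SV
CO = 68 * 78 / 1000
CO = 5.304 L/min


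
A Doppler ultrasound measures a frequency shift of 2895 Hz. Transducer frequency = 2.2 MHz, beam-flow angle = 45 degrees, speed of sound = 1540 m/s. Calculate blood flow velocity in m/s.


v = fd * c / (2 * f0 * cos(theta))
v = 2895 * 1540 / (2 * 2.2000e+06 * cos(45))
v = 1.433 m/s


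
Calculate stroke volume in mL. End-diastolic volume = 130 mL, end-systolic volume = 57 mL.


SV = EDV - ESV
SV = 130 - 57
SV = 73 mL


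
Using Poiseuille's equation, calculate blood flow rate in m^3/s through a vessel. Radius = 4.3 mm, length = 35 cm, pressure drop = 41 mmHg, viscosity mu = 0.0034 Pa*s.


Q = pi*r^4*dP / (8*mu*L)
r = 0.0043 m, L = 0.35 m
dP = 41 mmHg = 5466.202 Pa
Q = 6.1670e-04 m^3/s


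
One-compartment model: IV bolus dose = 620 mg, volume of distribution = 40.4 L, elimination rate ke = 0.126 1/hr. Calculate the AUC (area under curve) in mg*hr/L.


C0 = Dose/Vd = 620/40.4 = 15.3465 mg/L
AUC = C0/ke = 15.3465/0.126
AUC = 121.8 mg*hr/L


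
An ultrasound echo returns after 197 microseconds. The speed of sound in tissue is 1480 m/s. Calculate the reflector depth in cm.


depth = c * t / 2
t = 197 us = 1.9700e-04 s
depth = 1480 * 1.9700e-04 / 2
depth = 0.14578 m = 14.578 cm


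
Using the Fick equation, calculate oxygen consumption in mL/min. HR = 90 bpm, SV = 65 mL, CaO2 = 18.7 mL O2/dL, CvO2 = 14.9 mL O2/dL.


CO = HR*SV = 90*65/1000 = 5.85 L/min
a-v O2 diff = 18.7 - 14.9 = 3.8 mL/dL
VO2 = CO * (CaO2-CvO2) * 10 dL/L
VO2 = 5.85 * 3.8 * 10
VO2 = 222.3 mL/min


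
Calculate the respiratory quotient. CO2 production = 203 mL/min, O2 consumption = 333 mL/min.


RQ = VCO2 / VO2
RQ = 203 / 333
RQ = 0.6096


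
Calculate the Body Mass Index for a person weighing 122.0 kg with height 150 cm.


BMI = weight / height^2
height = 150 cm = 1.5 m
BMI = 122.0 / 1.5^2
BMI = 54.22 kg/m^2


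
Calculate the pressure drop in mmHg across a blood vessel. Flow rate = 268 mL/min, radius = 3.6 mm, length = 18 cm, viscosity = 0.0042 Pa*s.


dP = 8*mu*L*Q / (pi*r^4)
Q = 268 mL/min = 4.46667e-06 m^3/s
dP = 51.196 Pa = 51.196 / 133.322 mmHg = 0.384 mmHg


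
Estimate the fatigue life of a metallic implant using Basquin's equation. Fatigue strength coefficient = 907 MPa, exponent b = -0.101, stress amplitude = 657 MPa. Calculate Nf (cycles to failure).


sigma_a = sigma_f' * (2Nf)^b
2Nf = (sigma_a/sigma_f')^(1/b)
2Nf = (657/907)^(1/-0.101)
2Nf = 24.353066
Nf = 12.18


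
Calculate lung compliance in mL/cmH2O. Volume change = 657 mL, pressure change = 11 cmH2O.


C = dV / dP
C = 657 / 11
C = 59.73 mL/cmH2O


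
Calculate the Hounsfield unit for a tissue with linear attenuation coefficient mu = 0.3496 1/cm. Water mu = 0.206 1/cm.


HU = ((mu_tissue - mu_water) / mu_water) * 1000
HU = ((0.3496 - 0.206) / 0.206) * 1000
HU = 697.1


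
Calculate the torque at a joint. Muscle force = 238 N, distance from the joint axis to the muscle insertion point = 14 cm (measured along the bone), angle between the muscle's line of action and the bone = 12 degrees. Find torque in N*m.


Torque = F * d * sin(theta)   (moment arm = d*sin(theta))
d = 14 cm = 0.14 m
Torque = 238 * 0.14 * sin(12)
Torque = 6.928 N*m


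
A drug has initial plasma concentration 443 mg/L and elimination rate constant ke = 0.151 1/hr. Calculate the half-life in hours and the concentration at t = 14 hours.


t_half = ln(2) / ke = 0.693147 / 0.151 = 4.59 hr
C(t) = C0 * exp(-ke*t) = 443 * exp(-0.151*14)
C(14) = 53.49 mg/L


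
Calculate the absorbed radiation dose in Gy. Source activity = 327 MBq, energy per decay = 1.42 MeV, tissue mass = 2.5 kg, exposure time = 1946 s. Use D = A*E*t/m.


A = 327 MBq = 3.2700e+08 Bq
E = 1.42 MeV = 2.27484e-13 J
D = A*E*t/m = 3.2700e+08*2.27484e-13*1946/2.5
D = 0.0579 Gy


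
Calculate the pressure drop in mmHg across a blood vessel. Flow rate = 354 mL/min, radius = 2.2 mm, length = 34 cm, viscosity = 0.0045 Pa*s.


dP = 8*mu*L*Q / (pi*r^4)
Q = 354 mL/min = 5.9e-06 m^3/s
dP = 981.28 Pa = 981.28 / 133.322 mmHg = 7.36 mmHg


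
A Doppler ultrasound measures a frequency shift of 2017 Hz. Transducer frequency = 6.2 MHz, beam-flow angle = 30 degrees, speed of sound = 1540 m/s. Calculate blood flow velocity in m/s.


v = fd * c / (2 * f0 * cos(theta))
v = 2017 * 1540 / (2 * 6.2000e+06 * cos(30))
v = 0.2893 m/s


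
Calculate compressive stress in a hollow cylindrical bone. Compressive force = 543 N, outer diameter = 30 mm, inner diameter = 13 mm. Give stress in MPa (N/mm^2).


A = pi*(r_o^2 - r_i^2)
r_o = 15 mm, r_i = 6.5 mm
A = 574.126 mm^2
sigma = F/A = 543 / 574.126
sigma = 0.9458 MPa


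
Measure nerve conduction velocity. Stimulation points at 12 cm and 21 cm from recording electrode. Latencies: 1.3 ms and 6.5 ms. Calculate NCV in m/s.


Distance = (21 - 12) / 100 = 0.09 m
dt = (6.5 - 1.3) / 1000 = 0.0052 s
NCV = dist / dt = 17.31 m/s


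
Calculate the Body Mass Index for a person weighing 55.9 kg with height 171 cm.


BMI = weight / height^2
height = 171 cm = 1.71 m
BMI = 55.9 / 1.71^2
BMI = 19.12 kg/m^2


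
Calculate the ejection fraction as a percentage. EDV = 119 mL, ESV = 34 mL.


SV = EDV - ESV = 119 - 34 = 85 mL
EF = SV/EDV * 100 = 85/119 * 100
EF = 71.43%


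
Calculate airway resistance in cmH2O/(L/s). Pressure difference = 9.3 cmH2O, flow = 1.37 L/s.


R = dP / flow
R = 9.3 / 1.37
R = 6.788 cmH2O/(L/s)


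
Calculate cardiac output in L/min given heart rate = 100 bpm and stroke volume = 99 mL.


CO = HR * SV
CO = 100 * 99 / 1000
CO = 9.9 L/min


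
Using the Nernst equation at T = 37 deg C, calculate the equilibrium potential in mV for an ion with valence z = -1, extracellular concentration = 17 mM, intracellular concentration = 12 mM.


E = (RT/(zF)) * ln(C_out/C_in)
T = 37 + 273.15 = 310.15 K
E = (8.314 * 310.15 / (-1 * 96485)) * ln(17/12)
E = -9.309 mV


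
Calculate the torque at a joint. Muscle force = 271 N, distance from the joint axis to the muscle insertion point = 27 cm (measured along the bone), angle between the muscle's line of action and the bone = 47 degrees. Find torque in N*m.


Torque = F * d * sin(theta)   (moment arm = d*sin(theta))
d = 27 cm = 0.27 m
Torque = 271 * 0.27 * sin(47)
Torque = 53.51 N*m


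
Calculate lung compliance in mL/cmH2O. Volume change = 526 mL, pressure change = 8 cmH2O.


C = dV / dP
C = 526 / 8
C = 65.75 mL/cmH2O


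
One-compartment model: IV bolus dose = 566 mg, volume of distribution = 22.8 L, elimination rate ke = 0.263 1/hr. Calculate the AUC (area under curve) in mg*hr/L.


C0 = Dose/Vd = 566/22.8 = 24.8246 mg/L
AUC = C0/ke = 24.8246/0.263
AUC = 94.39 mg*hr/L


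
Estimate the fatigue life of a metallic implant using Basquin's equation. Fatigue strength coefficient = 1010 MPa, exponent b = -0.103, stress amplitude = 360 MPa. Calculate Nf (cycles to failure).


sigma_a = sigma_f' * (2Nf)^b
2Nf = (sigma_a/sigma_f')^(1/b)
2Nf = (360/1010)^(1/-0.103)
2Nf = 22371.639
Nf = 1.119e+04


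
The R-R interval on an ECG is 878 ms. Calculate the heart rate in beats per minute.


HR = 60 / RR_interval(s)
RR = 878 ms = 0.878 s
HR = 60 / 0.878 = 68.34 bpm


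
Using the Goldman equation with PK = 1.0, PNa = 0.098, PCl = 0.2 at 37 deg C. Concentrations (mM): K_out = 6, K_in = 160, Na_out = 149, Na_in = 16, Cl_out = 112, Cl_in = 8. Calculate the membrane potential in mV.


Vm = (RT/F)*ln((PK*Ko + PNa*Nao + PCl*Cli)/(PK*Ki + PNa*Nai + PCl*Clo))
Numer = 22.202, Denom = 183.968
Vm = -56.51 mV


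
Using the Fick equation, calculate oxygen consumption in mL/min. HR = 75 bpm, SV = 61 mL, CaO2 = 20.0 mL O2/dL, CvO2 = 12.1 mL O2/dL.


CO = HR*SV = 75*61/1000 = 4.575 L/min
a-v O2 diff = 20.0 - 12.1 = 7.9 mL/dL
VO2 = CO * (CaO2-CvO2) * 10 dL/L
VO2 = 4.575 * 7.9 * 10
VO2 = 361.4 mL/min


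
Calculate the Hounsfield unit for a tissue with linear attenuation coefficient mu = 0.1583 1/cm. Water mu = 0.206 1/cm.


HU = ((mu_tissue - mu_water) / mu_water) * 1000
HU = ((0.1583 - 0.206) / 0.206) * 1000
HU = -231.6


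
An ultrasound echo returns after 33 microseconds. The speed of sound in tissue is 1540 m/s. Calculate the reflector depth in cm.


depth = c * t / 2
t = 33 us = 3.3000e-05 s
depth = 1540 * 3.3000e-05 / 2
depth = 0.02541 m = 2.541 cm


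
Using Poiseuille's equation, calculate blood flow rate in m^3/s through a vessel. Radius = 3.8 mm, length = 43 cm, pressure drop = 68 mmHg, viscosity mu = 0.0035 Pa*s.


Q = pi*r^4*dP / (8*mu*L)
r = 0.0038 m, L = 0.43 m
dP = 68 mmHg = 9065.896 Pa
Q = 4.9325e-04 m^3/s


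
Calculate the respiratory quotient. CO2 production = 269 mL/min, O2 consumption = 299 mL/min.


RQ = VCO2 / VO2
RQ = 269 / 299
RQ = 0.8997


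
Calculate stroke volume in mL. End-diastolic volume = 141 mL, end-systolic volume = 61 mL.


SV = EDV - ESV
SV = 141 - 61
SV = 80 mL


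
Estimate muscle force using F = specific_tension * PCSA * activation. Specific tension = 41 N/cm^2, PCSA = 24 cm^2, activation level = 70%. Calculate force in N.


F = sigma * PCSA * activation
F = 41 * 24 * 0.7
F = 688.8 N


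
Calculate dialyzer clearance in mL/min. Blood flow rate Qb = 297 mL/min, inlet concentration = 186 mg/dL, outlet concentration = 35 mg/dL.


K = Qb * (Cb_in - Cb_out) / Cb_in
K = 297 * (186 - 35) / 186
K = 241.1 mL/min


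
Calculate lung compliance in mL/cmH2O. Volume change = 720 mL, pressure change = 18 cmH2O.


C = dV / dP
C = 720 / 18
C = 40 mL/cmH2O


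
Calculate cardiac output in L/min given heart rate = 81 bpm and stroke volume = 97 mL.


CO = HR * SV
CO = 81 * 97 / 1000
CO = 7.857 L/min


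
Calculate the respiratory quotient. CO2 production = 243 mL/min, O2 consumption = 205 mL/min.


RQ = VCO2 / VO2
RQ = 243 / 205
RQ = 1.185


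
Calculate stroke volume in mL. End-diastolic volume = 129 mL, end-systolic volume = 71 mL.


SV = EDV - ESV
SV = 129 - 71
SV = 58 mL


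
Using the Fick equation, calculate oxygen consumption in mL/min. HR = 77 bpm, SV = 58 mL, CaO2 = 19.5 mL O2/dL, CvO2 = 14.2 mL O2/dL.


CO = HR*SV = 77*58/1000 = 4.466 L/min
a-v O2 diff = 19.5 - 14.2 = 5.3 mL/dL
VO2 = CO * (CaO2-CvO2) * 10 dL/L
VO2 = 4.466 * 5.3 * 10
VO2 = 236.7 mL/min


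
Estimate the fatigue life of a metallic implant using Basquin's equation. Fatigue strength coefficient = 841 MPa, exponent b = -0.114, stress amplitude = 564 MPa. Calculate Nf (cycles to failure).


sigma_a = sigma_f' * (2Nf)^b
2Nf = (sigma_a/sigma_f')^(1/b)
2Nf = (564/841)^(1/-0.114)
2Nf = 33.27193
Nf = 16.64


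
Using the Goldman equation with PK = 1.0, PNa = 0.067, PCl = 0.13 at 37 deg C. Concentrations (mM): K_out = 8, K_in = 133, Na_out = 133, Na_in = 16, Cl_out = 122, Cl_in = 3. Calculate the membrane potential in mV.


Vm = (RT/F)*ln((PK*Ko + PNa*Nao + PCl*Cli)/(PK*Ki + PNa*Nai + PCl*Clo))
Numer = 17.301, Denom = 149.932
Vm = -57.71 mV


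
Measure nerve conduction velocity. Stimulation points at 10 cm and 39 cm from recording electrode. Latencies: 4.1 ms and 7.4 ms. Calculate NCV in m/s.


Distance = (39 - 10) / 100 = 0.29 m
dt = (7.4 - 4.1) / 1000 = 0.0033 s
NCV = dist / dt = 87.88 m/s


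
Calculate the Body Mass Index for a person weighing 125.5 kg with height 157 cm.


BMI = weight / height^2
height = 157 cm = 1.57 m
BMI = 125.5 / 1.57^2
BMI = 50.91 kg/m^2


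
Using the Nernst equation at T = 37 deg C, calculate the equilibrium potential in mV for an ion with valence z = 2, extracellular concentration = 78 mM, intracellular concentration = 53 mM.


E = (RT/(zF)) * ln(C_out/C_in)
T = 37 + 273.15 = 310.15 K
E = (8.314 * 310.15 / (2 * 96485)) * ln(78/53)
E = 5.164 mV


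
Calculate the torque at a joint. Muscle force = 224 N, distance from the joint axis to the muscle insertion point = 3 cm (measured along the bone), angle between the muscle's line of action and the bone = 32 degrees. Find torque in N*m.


Torque = F * d * sin(theta)   (moment arm = d*sin(theta))
d = 3 cm = 0.03 m
Torque = 224 * 0.03 * sin(32)
Torque = 3.561 N*m


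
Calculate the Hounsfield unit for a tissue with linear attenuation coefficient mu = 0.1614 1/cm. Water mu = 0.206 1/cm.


HU = ((mu_tissue - mu_water) / mu_water) * 1000
HU = ((0.1614 - 0.206) / 0.206) * 1000
HU = -216.5


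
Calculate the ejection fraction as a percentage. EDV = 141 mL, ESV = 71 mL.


SV = EDV - ESV = 141 - 71 = 70 mL
EF = SV/EDV * 100 = 70/141 * 100
EF = 49.65%


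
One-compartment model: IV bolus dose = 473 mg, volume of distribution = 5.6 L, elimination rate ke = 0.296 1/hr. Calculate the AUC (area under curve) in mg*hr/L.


C0 = Dose/Vd = 473/5.6 = 84.4643 mg/L
AUC = C0/ke = 84.4643/0.296
AUC = 285.4 mg*hr/L


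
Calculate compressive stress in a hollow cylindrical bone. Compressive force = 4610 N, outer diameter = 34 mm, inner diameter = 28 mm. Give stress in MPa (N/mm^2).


A = pi*(r_o^2 - r_i^2)
r_o = 17 mm, r_i = 14 mm
A = 292.168 mm^2
sigma = F/A = 4610 / 292.168
sigma = 15.78 MPa


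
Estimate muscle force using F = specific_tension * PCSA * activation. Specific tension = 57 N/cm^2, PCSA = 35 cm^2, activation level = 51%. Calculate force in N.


F = sigma * PCSA * activation
F = 57 * 35 * 0.51
F = 1017 N


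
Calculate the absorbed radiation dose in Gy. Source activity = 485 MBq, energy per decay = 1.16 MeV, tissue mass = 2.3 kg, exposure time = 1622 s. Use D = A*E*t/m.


A = 485 MBq = 4.8500e+08 Bq
E = 1.16 MeV = 1.85832e-13 J
D = A*E*t/m = 4.8500e+08*1.85832e-13*1622/2.3
D = 0.06356 Gy


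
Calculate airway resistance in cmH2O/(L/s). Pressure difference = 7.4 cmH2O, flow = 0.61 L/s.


R = dP / flow
R = 7.4 / 0.61
R = 12.13 cmH2O/(L/s)


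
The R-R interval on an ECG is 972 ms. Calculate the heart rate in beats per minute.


HR = 60 / RR_interval(s)
RR = 972 ms = 0.972 s
HR = 60 / 0.972 = 61.73 bpm


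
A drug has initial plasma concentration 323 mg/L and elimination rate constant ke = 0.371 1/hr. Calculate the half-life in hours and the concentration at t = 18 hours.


t_half = ln(2) / ke = 0.693147 / 0.371 = 1.868 hr
C(t) = C0 * exp(-ke*t) = 323 * exp(-0.371*18)
C(18) = 0.4064 mg/L


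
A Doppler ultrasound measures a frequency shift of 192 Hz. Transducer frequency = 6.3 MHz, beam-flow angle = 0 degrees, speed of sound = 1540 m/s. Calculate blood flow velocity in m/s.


v = fd * c / (2 * f0 * cos(theta))
v = 192 * 1540 / (2 * 6.3000e+06 * cos(0))
v = 0.02347 m/s


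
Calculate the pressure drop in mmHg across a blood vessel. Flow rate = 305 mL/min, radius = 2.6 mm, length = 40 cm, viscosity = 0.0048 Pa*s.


dP = 8*mu*L*Q / (pi*r^4)
Q = 305 mL/min = 5.08333e-06 m^3/s
dP = 543.871 Pa = 543.871 / 133.322 mmHg = 4.079 mmHg


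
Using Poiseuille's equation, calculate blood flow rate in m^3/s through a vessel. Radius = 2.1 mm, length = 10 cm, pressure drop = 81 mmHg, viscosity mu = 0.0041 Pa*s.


Q = pi*r^4*dP / (8*mu*L)
r = 0.0021 m, L = 0.1 m
dP = 81 mmHg = 10799.082 Pa
Q = 2.0116e-04 m^3/s


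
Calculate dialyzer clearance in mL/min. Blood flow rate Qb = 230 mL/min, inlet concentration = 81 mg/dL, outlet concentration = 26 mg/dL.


K = Qb * (Cb_in - Cb_out) / Cb_in
K = 230 * (81 - 26) / 81
K = 156.2 mL/min


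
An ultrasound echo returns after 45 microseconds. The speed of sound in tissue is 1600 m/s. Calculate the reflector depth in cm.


depth = c * t / 2
t = 45 us = 4.5000e-05 s
depth = 1600 * 4.5000e-05 / 2
depth = 0.036 m = 3.6 cm


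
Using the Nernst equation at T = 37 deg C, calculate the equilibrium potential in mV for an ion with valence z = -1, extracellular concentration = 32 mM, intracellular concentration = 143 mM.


E = (RT/(zF)) * ln(C_out/C_in)
T = 37 + 273.15 = 310.15 K
E = (8.314 * 310.15 / (-1 * 96485)) * ln(32/143)
E = 40.01 mV


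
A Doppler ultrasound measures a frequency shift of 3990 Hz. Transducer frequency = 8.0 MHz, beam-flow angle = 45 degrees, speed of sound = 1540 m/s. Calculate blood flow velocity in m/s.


v = fd * c / (2 * f0 * cos(theta))
v = 3990 * 1540 / (2 * 8.0000e+06 * cos(45))
v = 0.5431 m/s


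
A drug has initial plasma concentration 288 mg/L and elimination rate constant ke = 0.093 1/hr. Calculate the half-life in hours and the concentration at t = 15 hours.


t_half = ln(2) / ke = 0.693147 / 0.093 = 7.453 hr
C(t) = C0 * exp(-ke*t) = 288 * exp(-0.093*15)
C(15) = 71.38 mg/L


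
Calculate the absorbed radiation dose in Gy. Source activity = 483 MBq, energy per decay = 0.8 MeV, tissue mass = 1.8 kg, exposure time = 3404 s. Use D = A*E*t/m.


A = 483 MBq = 4.8300e+08 Bq
E = 0.8 MeV = 1.2816e-13 J
D = A*E*t/m = 4.8300e+08*1.2816e-13*3404/1.8
D = 0.1171 Gy


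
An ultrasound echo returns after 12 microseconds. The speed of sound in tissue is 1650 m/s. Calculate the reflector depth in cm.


depth = c * t / 2
t = 12 us = 1.2000e-05 s
depth = 1650 * 1.2000e-05 / 2
depth = 0.0099 m = 0.99 cm


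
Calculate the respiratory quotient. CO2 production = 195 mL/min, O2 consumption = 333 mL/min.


RQ = VCO2 / VO2
RQ = 195 / 333
RQ = 0.5856


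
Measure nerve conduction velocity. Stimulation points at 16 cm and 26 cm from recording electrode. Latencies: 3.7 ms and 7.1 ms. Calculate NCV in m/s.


Distance = (26 - 16) / 100 = 0.1 m
dt = (7.1 - 3.7) / 1000 = 0.0034 s
NCV = dist / dt = 29.41 m/s


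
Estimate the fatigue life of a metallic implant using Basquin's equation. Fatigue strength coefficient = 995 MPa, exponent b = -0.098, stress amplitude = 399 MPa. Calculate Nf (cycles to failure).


sigma_a = sigma_f' * (2Nf)^b
2Nf = (sigma_a/sigma_f')^(1/b)
2Nf = (399/995)^(1/-0.098)
2Nf = 11207.06
Nf = 5604


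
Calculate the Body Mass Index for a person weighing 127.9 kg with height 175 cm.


BMI = weight / height^2
height = 175 cm = 1.75 m
BMI = 127.9 / 1.75^2
BMI = 41.76 kg/m^2


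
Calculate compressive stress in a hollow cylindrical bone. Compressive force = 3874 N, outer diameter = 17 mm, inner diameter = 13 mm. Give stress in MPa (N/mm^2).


A = pi*(r_o^2 - r_i^2)
r_o = 8.5 mm, r_i = 6.5 mm
A = 94.2478 mm^2
sigma = F/A = 3874 / 94.2478
sigma = 41.1 MPa


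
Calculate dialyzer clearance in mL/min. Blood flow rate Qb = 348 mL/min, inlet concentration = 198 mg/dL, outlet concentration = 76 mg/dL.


K = Qb * (Cb_in - Cb_out) / Cb_in
K = 348 * (198 - 76) / 198
K = 214.4 mL/min


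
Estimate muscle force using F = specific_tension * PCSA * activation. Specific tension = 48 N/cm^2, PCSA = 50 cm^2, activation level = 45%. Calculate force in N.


F = sigma * PCSA * activation
F = 48 * 50 * 0.45
F = 1080 N


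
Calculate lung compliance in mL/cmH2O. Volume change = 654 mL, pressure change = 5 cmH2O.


C = dV / dP
C = 654 / 5
C = 130.8 mL/cmH2O


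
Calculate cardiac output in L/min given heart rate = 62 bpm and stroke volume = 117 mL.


CO = HR * SV
CO = 62 * 117 / 1000
CO = 7.254 L/min


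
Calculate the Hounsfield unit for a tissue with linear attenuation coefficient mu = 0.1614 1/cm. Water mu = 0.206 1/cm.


HU = ((mu_tissue - mu_water) / mu_water) * 1000
HU = ((0.1614 - 0.206) / 0.206) * 1000
HU = -216.5


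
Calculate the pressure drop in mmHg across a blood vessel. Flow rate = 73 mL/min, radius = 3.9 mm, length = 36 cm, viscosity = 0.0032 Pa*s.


dP = 8*mu*L*Q / (pi*r^4)
Q = 73 mL/min = 1.21667e-06 m^3/s
dP = 15.4279 Pa = 15.4279 / 133.322 mmHg = 0.1157 mmHg


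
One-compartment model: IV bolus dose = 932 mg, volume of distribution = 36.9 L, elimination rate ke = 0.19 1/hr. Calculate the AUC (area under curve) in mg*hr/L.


C0 = Dose/Vd = 932/36.9 = 25.2575 mg/L
AUC = C0/ke = 25.2575/0.19
AUC = 132.9 mg*hr/L


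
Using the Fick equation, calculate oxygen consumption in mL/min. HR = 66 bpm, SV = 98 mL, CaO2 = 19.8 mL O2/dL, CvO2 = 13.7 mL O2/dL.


CO = HR*SV = 66*98/1000 = 6.468 L/min
a-v O2 diff = 19.8 - 13.7 = 6.1 mL/dL
VO2 = CO * (CaO2-CvO2) * 10 dL/L
VO2 = 6.468 * 6.1 * 10
VO2 = 394.5 mL/min


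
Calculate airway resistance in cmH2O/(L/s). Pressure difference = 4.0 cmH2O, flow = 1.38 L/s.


R = dP / flow
R = 4.0 / 1.38
R = 2.899 cmH2O/(L/s)


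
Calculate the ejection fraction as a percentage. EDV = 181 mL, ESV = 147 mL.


SV = EDV - ESV = 181 - 147 = 34 mL
EF = SV/EDV * 100 = 34/181 * 100
EF = 18.78%


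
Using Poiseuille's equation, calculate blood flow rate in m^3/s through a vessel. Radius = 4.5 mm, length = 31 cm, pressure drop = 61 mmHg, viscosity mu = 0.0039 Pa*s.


Q = pi*r^4*dP / (8*mu*L)
r = 0.0045 m, L = 0.31 m
dP = 61 mmHg = 8132.642 Pa
Q = 0.001083 m^3/s


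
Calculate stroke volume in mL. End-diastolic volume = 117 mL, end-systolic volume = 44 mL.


SV = EDV - ESV
SV = 117 - 44
SV = 73 mL


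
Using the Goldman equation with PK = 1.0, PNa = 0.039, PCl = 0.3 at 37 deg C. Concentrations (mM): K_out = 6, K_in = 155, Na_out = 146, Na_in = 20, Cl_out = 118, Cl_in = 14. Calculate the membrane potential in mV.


Vm = (RT/F)*ln((PK*Ko + PNa*Nao + PCl*Cli)/(PK*Ki + PNa*Nai + PCl*Clo))
Numer = 15.894, Denom = 191.18
Vm = -66.47 mV


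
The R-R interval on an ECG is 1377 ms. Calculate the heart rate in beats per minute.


HR = 60 / RR_interval(s)
RR = 1377 ms = 1.377 s
HR = 60 / 1.377 = 43.57 bpm


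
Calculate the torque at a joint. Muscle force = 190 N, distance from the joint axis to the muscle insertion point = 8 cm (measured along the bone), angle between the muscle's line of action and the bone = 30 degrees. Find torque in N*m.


Torque = F * d * sin(theta)   (moment arm = d*sin(theta))
d = 8 cm = 0.08 m
Torque = 190 * 0.08 * sin(30)
Torque = 7.6 N*m
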